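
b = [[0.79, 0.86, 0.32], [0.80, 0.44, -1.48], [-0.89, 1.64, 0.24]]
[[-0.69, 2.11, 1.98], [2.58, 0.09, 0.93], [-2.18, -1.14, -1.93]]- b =[[-1.48, 1.25, 1.66], [1.78, -0.35, 2.41], [-1.29, -2.78, -2.17]]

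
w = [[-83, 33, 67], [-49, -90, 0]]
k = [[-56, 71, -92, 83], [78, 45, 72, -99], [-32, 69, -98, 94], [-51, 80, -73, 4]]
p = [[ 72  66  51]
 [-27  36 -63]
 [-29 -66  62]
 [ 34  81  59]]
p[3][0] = 34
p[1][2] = -63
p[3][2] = 59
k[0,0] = -56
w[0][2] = 67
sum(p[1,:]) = -54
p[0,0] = 72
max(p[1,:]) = 36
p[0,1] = 66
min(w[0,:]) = -83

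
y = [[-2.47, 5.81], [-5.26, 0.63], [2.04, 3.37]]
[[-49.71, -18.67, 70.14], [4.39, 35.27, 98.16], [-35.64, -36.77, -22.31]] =y @ [[-1.96, -7.47, -18.14], [-9.39, -6.39, 4.36]]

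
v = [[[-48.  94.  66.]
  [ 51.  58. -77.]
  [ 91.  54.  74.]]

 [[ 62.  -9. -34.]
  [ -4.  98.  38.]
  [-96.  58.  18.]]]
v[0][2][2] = 74.0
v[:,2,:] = [[91.0, 54.0, 74.0], [-96.0, 58.0, 18.0]]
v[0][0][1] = 94.0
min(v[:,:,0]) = -96.0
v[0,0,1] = 94.0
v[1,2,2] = 18.0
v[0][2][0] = 91.0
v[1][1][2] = 38.0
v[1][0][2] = -34.0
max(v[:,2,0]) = 91.0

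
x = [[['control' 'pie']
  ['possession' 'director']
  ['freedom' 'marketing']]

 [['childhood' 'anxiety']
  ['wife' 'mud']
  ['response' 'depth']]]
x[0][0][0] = 'control'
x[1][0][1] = 'anxiety'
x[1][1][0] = 'wife'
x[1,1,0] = 'wife'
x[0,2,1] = 'marketing'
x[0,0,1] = 'pie'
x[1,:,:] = [['childhood', 'anxiety'], ['wife', 'mud'], ['response', 'depth']]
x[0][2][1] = 'marketing'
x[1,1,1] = 'mud'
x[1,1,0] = 'wife'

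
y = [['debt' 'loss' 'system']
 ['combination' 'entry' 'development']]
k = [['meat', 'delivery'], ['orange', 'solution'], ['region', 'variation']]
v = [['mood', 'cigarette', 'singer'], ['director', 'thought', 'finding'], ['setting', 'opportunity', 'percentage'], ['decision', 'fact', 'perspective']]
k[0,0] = 'meat'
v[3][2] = 'perspective'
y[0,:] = ['debt', 'loss', 'system']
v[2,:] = ['setting', 'opportunity', 'percentage']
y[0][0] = 'debt'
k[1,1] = 'solution'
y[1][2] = 'development'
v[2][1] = 'opportunity'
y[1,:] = ['combination', 'entry', 'development']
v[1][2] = 'finding'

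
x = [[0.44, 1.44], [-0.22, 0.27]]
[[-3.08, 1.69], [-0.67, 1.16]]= x@ [[0.3, -2.8], [-2.23, 2.03]]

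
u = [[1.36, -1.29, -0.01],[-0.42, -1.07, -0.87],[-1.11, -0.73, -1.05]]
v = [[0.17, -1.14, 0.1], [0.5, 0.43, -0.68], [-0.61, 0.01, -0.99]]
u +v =[[1.53,-2.43,0.09], [0.08,-0.64,-1.55], [-1.72,-0.72,-2.04]]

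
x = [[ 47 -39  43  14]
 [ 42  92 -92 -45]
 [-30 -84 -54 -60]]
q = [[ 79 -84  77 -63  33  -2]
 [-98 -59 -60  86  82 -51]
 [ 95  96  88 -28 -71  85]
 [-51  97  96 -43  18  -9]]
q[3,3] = -43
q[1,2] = -60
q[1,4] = 82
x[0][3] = 14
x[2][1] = -84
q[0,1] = -84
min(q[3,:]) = -51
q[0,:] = [79, -84, 77, -63, 33, -2]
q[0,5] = -2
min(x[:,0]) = -30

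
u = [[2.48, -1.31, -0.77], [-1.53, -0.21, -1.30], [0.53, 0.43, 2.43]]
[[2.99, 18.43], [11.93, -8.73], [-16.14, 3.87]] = u @ [[-2.71, 5.26], [-4.3, -4.88], [-5.29, 1.31]]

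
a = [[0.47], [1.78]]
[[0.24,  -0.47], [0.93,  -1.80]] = a @[[0.52, -1.01]]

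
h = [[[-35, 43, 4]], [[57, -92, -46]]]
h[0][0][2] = 4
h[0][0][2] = 4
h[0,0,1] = 43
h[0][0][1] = 43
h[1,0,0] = 57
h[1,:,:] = [[57, -92, -46]]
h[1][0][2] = -46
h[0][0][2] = 4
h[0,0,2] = 4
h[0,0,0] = -35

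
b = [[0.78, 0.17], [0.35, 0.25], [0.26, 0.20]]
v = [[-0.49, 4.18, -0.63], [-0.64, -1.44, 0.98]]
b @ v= [[-0.49,3.02,-0.32],[-0.33,1.1,0.02],[-0.26,0.8,0.03]]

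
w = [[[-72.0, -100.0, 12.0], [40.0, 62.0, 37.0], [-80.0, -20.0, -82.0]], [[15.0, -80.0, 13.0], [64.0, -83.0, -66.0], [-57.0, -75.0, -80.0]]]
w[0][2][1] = -20.0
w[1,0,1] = -80.0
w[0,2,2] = -82.0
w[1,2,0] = -57.0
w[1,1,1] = -83.0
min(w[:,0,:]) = -100.0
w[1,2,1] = -75.0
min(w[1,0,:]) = -80.0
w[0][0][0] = -72.0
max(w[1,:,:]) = 64.0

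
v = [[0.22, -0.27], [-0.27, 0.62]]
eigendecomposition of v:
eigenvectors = [[-0.89,  0.45], [-0.45,  -0.89]]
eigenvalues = [0.08, 0.76]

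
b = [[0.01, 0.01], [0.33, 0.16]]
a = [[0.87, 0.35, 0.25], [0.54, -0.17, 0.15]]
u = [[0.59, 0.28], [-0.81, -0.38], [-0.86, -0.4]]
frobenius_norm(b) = 0.37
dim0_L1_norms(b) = [0.34, 0.17]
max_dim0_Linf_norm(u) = 0.86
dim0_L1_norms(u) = [2.26, 1.06]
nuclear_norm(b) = 0.37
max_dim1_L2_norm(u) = 0.95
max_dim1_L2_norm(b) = 0.37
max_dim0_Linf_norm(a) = 0.87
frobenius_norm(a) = 1.13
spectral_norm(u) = 1.46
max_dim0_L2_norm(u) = 1.32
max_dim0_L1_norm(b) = 0.34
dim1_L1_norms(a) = [1.47, 0.86]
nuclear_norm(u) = 1.46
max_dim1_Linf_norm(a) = 0.87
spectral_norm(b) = 0.37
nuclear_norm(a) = 1.41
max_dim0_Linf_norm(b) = 0.33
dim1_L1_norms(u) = [0.87, 1.19, 1.26]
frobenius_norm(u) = 1.46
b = a @ u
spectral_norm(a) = 1.09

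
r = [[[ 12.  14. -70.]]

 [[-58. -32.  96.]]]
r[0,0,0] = 12.0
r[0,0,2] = -70.0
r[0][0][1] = 14.0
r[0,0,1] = 14.0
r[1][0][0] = -58.0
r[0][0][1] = 14.0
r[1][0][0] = -58.0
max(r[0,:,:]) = 14.0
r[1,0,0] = -58.0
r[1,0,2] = 96.0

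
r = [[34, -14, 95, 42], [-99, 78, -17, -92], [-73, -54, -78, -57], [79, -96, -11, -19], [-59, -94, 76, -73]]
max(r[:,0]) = 79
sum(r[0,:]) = 157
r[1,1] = 78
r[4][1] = -94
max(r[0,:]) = 95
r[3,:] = [79, -96, -11, -19]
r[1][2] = -17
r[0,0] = 34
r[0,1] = -14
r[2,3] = -57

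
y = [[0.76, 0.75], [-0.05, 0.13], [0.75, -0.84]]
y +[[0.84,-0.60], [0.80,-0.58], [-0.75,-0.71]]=[[1.60,0.15], [0.75,-0.45], [0.0,-1.55]]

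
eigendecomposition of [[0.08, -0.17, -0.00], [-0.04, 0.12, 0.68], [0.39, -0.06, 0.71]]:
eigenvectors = [[(-0.62+0j), 0.25-0.12j, 0.25+0.12j], [(-0.75+0j), (-0.8+0j), (-0.8-0j)], [0.23+0.00j, (-0.46-0.27j), (-0.46+0.27j)]]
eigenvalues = [(-0.13+0j), (0.52+0.22j), (0.52-0.22j)]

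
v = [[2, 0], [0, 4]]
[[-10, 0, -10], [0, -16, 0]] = v @ [[-5, 0, -5], [0, -4, 0]]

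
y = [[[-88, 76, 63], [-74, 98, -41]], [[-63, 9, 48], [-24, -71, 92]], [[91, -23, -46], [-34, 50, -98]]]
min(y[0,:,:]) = -88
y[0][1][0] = -74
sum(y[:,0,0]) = -60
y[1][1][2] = 92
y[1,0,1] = 9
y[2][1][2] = -98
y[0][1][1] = 98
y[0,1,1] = 98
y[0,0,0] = -88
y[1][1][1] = -71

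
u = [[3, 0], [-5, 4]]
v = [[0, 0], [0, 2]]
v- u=[[-3, 0], [5, -2]]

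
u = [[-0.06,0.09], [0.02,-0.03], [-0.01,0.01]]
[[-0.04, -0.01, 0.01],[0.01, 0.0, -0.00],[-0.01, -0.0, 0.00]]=u @ [[0.44, -0.13, -0.11],[-0.10, -0.20, 0.04]]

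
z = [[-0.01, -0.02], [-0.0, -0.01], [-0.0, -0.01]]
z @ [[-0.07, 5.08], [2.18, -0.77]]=[[-0.04, -0.04], [-0.02, 0.01], [-0.02, 0.01]]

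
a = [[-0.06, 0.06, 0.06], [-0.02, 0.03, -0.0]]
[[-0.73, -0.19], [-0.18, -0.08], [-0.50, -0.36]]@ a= [[0.05, -0.05, -0.04], [0.01, -0.01, -0.01], [0.04, -0.04, -0.03]]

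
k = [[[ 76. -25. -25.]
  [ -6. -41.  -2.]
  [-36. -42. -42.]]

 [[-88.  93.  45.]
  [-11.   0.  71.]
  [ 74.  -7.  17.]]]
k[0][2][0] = -36.0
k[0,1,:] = [-6.0, -41.0, -2.0]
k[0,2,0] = -36.0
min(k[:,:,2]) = -42.0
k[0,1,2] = -2.0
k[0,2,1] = -42.0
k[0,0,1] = -25.0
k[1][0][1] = 93.0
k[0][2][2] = -42.0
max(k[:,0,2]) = 45.0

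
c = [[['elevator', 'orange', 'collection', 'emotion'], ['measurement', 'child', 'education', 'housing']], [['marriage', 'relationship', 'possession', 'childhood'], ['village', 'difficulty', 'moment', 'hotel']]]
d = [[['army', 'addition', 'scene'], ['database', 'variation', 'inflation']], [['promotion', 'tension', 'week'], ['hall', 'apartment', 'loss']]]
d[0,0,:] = ['army', 'addition', 'scene']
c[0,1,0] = 'measurement'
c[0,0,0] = 'elevator'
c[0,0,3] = 'emotion'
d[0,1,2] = 'inflation'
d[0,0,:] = ['army', 'addition', 'scene']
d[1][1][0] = 'hall'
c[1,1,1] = 'difficulty'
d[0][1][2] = 'inflation'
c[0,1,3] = 'housing'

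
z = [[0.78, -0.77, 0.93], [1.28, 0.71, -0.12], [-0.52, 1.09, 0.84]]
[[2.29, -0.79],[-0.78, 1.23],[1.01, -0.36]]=z@[[-0.07, 0.56], [-0.64, 0.58], [1.99, -0.84]]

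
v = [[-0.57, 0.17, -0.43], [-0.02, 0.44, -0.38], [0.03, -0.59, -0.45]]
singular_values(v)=[0.84, 0.76, 0.37]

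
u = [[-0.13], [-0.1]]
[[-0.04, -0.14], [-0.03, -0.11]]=u@[[0.34,1.08]]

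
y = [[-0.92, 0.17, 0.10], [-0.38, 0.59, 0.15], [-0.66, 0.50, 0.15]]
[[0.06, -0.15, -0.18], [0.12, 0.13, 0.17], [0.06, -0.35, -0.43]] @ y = [[0.12,  -0.17,  -0.04], [-0.27,  0.18,  0.06], [0.36,  -0.41,  -0.11]]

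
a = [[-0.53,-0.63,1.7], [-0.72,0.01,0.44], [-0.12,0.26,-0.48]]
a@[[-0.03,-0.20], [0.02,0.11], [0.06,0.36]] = [[0.11, 0.65], [0.05, 0.30], [-0.02, -0.12]]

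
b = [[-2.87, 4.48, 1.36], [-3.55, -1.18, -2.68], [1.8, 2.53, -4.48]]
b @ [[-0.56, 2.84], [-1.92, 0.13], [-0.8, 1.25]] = [[-8.08, -5.87], [6.40, -13.59], [-2.28, -0.16]]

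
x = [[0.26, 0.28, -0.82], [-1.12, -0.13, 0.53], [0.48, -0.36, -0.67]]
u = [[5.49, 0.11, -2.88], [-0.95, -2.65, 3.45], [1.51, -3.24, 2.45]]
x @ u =[[-0.08, 1.94, -1.79],[-5.22, -1.5, 4.08],[1.97, 3.18, -4.27]]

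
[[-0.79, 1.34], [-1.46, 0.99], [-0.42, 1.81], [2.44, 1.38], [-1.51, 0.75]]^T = [[-0.79, -1.46, -0.42, 2.44, -1.51], [1.34, 0.99, 1.81, 1.38, 0.75]]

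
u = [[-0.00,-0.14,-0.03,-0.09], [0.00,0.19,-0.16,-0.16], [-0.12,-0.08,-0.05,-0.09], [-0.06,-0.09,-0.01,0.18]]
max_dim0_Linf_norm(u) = 0.19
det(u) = -0.00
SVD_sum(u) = [[-0.00, -0.01, 0.0, 0.01],[0.02, 0.18, -0.11, -0.2],[0.00, 0.01, -0.01, -0.02],[-0.01, -0.11, 0.07, 0.12]] + [[-0.06, -0.11, -0.03, -0.09],[0.01, 0.01, 0.0, 0.01],[-0.06, -0.12, -0.03, -0.09],[0.00, 0.01, 0.00, 0.01]] + [[0.03, -0.01, 0.03, -0.02], [-0.04, 0.01, -0.04, 0.03], [-0.04, 0.01, -0.03, 0.02], [-0.07, 0.02, -0.06, 0.05]] + [[0.03, -0.01, -0.03, 0.01], [0.01, -0.01, -0.01, 0.00], [-0.03, 0.01, 0.03, -0.01], [0.02, -0.01, -0.02, 0.0]]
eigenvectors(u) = [[(-0.49+0j), -0.23+0.00j, (0.77+0j), 0.77-0.00j], [-0.39+0.00j, (0.81+0j), (-0.54-0.11j), (-0.54+0.11j)], [(-0.75+0j), (0.03+0j), (-0.26+0.17j), (-0.26-0.17j)], [(-0.19+0j), (-0.54+0j), (-0.02-0.13j), -0.02+0.13j]]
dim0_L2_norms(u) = [0.13, 0.26, 0.17, 0.27]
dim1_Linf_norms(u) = [0.14, 0.19, 0.12, 0.18]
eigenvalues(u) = [(-0.19+0j), (0.29+0j), (0.11+0.03j), (0.11-0.03j)]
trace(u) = 0.32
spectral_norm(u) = 0.34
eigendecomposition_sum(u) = [[-0.05+0.00j, -0.04+0.00j, -0.06+0.00j, (-0.04-0j)],[-0.04+0.00j, -0.03+0.00j, (-0.05+0j), -0.04-0.00j],[(-0.08+0j), -0.06+0.00j, (-0.09+0j), (-0.07-0j)],[(-0.02+0j), -0.02+0.00j, -0.02+0.00j, -0.02-0.00j]] + [[(-0.02+0j), (-0.04+0j), 0.02+0.00j, (0.07+0j)], [(0.08+0j), (0.16+0j), -0.07+0.00j, (-0.23+0j)], [0.00+0.00j, 0.01+0.00j, -0.00+0.00j, (-0.01+0j)], [(-0.05+0j), (-0.11+0j), 0.05+0.00j, (0.16+0j)]] + [[0.04+0.05j, -0.03+0.09j, 0.00-0.11j, (-0.06+0.11j)], [(-0.02-0.04j), (0.03-0.06j), -0.02+0.08j, 0.06-0.07j], [(-0.02-0.01j), -0.01-0.04j, 0.02+0.04j, -0.01-0.05j], [(0.01-0.01j), 0.02+0.00j, -0.02+0.00j, (0.02+0.01j)]] + [[(0.04-0.05j), -0.03-0.09j, 0.11j, (-0.06-0.11j)], [-0.02+0.04j, (0.03+0.06j), (-0.02-0.08j), 0.06+0.07j], [(-0.02+0.01j), (-0.01+0.04j), 0.02-0.04j, (-0.01+0.05j)], [0.01+0.01j, 0.02-0.00j, -0.02-0.00j, 0.02-0.01j]]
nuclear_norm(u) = 0.78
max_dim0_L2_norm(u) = 0.27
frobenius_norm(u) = 0.44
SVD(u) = [[0.03,  0.69,  0.31,  -0.65], [-0.85,  -0.06,  -0.42,  -0.32], [-0.07,  0.72,  -0.40,  0.57], [0.52,  -0.05,  -0.75,  -0.39]] @ diag([0.340091116558553, 0.22583717323106314, 0.1420137166606816, 0.068320625766888]) @ [[-0.07, -0.61, 0.39, 0.69], [-0.37, -0.72, -0.20, -0.56], [0.65, -0.17, 0.60, -0.43], [-0.66, 0.29, 0.67, -0.19]]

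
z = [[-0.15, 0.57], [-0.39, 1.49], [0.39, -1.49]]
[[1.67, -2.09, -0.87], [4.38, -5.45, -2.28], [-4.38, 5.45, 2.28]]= z@ [[2.44, 4.27, 0.09], [3.58, -2.54, -1.51]]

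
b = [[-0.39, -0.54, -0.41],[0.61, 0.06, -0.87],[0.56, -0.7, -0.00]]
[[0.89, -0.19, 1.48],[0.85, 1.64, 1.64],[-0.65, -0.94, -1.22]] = b @ [[-0.90, 0.18, -1.5], [0.21, 1.49, 0.54], [-1.59, -1.66, -2.9]]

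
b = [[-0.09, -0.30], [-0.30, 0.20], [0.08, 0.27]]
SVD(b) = [[0.64, 0.38], [-0.52, 0.86], [-0.57, -0.34]] @ diag([0.4518887752839691, 0.321242174647655]) @ [[0.11, -0.99], [-0.99, -0.11]]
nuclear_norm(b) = 0.77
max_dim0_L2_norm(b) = 0.45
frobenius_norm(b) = 0.55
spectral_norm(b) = 0.45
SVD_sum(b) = [[0.03, -0.29], [-0.03, 0.23], [-0.03, 0.26]] + [[-0.12,-0.01], [-0.27,-0.03], [0.11,0.01]]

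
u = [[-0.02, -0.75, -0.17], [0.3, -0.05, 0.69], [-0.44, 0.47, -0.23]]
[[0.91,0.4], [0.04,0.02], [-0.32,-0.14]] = u @[[-0.78, -0.34], [-1.26, -0.55], [0.31, 0.13]]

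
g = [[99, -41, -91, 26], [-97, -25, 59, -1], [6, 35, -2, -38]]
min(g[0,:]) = -91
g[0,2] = -91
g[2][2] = -2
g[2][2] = -2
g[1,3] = -1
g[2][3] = -38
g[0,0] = 99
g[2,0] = 6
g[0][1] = -41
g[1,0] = -97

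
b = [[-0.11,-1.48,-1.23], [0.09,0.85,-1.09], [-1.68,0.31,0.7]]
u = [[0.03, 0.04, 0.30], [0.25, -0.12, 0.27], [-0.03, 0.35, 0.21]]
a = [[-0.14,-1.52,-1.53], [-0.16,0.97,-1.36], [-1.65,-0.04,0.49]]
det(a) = -6.05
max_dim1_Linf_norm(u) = 0.35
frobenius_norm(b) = 3.01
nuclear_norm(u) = 0.99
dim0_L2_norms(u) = [0.25, 0.37, 0.45]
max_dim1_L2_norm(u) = 0.41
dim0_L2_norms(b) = [1.69, 1.73, 1.79]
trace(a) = 1.32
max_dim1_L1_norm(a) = 3.19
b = u + a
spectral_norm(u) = 0.50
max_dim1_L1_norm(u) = 0.64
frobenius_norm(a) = 3.23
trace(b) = 1.44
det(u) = 0.02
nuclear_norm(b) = 5.08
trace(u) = 0.12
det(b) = -4.51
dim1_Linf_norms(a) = [1.53, 1.36, 1.65]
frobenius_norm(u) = 0.64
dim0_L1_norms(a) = [1.95, 2.53, 3.38]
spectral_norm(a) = 2.24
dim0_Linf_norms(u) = [0.25, 0.35, 0.3]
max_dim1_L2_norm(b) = 1.93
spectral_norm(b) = 2.19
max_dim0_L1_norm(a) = 3.38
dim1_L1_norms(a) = [3.19, 2.49, 2.18]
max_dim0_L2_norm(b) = 1.79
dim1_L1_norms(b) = [2.82, 2.03, 2.69]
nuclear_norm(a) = 5.53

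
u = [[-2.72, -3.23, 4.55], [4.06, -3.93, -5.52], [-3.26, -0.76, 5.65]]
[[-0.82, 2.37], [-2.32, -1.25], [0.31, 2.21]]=u @ [[-0.12, -0.14], [0.41, -0.22], [0.04, 0.28]]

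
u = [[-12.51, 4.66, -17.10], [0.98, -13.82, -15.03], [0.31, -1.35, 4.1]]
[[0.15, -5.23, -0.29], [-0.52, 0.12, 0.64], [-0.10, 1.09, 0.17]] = u@[[0.02,0.08,-0.03], [0.05,-0.21,-0.07], [-0.01,0.19,0.02]]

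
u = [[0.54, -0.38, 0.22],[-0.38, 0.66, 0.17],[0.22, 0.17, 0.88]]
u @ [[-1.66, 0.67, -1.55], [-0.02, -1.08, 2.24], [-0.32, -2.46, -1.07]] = [[-0.96, 0.23, -1.92], [0.56, -1.39, 1.89], [-0.65, -2.20, -0.9]]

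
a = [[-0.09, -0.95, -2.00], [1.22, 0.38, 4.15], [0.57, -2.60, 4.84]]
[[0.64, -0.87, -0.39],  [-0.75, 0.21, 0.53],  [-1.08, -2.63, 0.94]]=a @ [[0.46, -0.06, -0.31], [-0.06, 0.96, -0.02], [-0.31, -0.02, 0.22]]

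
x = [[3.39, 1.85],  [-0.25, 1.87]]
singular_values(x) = [3.94, 1.73]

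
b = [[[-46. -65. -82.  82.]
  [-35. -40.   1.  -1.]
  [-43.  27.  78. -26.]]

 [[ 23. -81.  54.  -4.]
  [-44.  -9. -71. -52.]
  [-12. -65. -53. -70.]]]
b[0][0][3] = 82.0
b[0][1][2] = 1.0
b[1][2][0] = -12.0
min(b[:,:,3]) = -70.0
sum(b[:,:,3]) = -71.0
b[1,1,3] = -52.0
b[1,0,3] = -4.0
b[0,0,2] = -82.0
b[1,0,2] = 54.0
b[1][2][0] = -12.0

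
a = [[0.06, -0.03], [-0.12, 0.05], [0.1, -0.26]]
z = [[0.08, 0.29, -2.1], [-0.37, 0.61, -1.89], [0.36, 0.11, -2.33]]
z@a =[[-0.24, 0.56],  [-0.28, 0.53],  [-0.22, 0.6]]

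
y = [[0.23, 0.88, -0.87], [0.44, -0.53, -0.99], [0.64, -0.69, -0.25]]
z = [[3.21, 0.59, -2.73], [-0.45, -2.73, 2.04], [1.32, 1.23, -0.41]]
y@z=[[-0.81, -3.34, 1.52], [0.34, 0.49, -1.88], [2.03, 1.95, -3.05]]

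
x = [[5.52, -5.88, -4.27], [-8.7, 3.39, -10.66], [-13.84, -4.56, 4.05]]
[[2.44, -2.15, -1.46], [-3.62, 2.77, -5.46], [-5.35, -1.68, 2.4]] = x @ [[0.40, -0.04, -0.00], [-0.04, 0.40, -0.1], [-0.00, -0.1, 0.48]]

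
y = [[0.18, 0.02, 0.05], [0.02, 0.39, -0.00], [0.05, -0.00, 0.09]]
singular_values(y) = [0.39, 0.2, 0.07]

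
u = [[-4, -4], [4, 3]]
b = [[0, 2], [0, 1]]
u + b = [[-4, -2], [4, 4]]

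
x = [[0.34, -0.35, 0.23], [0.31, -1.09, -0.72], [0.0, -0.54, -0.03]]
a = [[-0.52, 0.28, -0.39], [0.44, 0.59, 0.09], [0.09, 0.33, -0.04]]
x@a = [[-0.31, -0.04, -0.17], [-0.71, -0.79, -0.19], [-0.24, -0.33, -0.05]]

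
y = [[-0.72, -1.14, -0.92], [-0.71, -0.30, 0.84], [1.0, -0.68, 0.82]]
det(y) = -2.58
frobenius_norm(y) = 2.47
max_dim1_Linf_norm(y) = 1.14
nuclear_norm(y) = 4.19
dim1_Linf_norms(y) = [1.14, 0.84, 1.0]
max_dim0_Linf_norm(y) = 1.14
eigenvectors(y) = [[-0.78+0.00j, (-0.09+0.5j), (-0.09-0.5j)], [-0.61+0.00j, 0.07-0.49j, (0.07+0.49j)], [(0.16+0j), (0.7+0j), 0.70-0.00j]]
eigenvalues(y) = [(-1.43+0j), (0.61+1.2j), (0.61-1.2j)]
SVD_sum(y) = [[-0.94,-0.45,-1.02], [0.02,0.01,0.03], [0.65,0.31,0.71]] + [[0.04, -0.65, 0.25],  [0.03, -0.5, 0.19],  [0.06, -0.92, 0.35]] + [[0.18,-0.04,-0.15],  [-0.76,0.19,0.62],  [0.29,-0.07,-0.24]]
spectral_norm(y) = 1.77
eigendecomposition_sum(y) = [[-0.79+0.00j, (-0.81+0j), -0.02+0.00j], [-0.62+0.00j, (-0.64+0j), -0.02+0.00j], [0.16-0.00j, 0.17-0.00j, -0j]] + [[(0.04+0.32j), -0.16-0.35j, (-0.45+0.22j)],[(-0.04-0.31j), 0.17+0.33j, 0.43-0.23j],[0.42-0.13j, (-0.42+0.31j), (0.41+0.55j)]] + [[0.04-0.32j, -0.16+0.35j, (-0.45-0.22j)], [-0.04+0.31j, 0.17-0.33j, (0.43+0.23j)], [(0.42+0.13j), (-0.42-0.31j), 0.41-0.55j]]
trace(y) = -0.20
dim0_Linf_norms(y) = [1.0, 1.14, 0.92]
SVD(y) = [[-0.82, -0.53, 0.22], [0.02, -0.41, -0.91], [0.57, -0.75, 0.34]] @ diag([1.7742726490428926, 1.3187995518542417, 1.1007380746060185]) @ [[0.65, 0.31, 0.7], [-0.06, 0.93, -0.35], [0.76, -0.19, -0.62]]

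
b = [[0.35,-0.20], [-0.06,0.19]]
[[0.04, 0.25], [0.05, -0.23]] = b@[[0.31, 0.05], [0.34, -1.18]]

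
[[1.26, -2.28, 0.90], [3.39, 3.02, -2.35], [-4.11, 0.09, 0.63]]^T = [[1.26, 3.39, -4.11], [-2.28, 3.02, 0.09], [0.90, -2.35, 0.63]]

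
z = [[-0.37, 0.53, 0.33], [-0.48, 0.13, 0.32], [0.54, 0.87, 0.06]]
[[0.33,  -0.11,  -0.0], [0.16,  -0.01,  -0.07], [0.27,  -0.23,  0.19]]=z @ [[-0.3, -0.03, 0.19], [0.51, -0.25, 0.10], [-0.16, 0.03, 0.04]]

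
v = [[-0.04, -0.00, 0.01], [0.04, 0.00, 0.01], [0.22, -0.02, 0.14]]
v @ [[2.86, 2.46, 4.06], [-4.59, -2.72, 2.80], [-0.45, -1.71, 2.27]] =[[-0.12, -0.12, -0.14],[0.11, 0.08, 0.19],[0.66, 0.36, 1.15]]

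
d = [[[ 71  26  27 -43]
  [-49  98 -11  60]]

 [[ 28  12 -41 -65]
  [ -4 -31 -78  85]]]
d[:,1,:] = [[-49, 98, -11, 60], [-4, -31, -78, 85]]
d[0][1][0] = -49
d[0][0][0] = 71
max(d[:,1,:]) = 98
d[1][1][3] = 85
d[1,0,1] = 12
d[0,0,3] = -43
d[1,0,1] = 12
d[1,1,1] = -31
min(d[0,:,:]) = -49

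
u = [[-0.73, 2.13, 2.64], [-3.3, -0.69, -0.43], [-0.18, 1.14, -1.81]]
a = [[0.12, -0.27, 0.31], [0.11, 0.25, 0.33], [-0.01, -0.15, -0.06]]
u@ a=[[0.12, 0.33, 0.32],[-0.47, 0.78, -1.22],[0.12, 0.61, 0.43]]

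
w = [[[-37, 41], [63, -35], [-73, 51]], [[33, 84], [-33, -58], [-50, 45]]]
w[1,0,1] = 84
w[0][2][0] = -73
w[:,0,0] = [-37, 33]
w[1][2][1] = 45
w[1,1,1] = -58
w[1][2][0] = -50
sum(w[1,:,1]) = 71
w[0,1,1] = -35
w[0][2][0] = -73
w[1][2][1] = 45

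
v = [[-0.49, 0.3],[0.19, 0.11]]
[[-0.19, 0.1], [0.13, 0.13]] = v@ [[0.54, 0.25],[0.25, 0.75]]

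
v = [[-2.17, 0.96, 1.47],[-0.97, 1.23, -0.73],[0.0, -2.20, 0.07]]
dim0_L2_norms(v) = [2.38, 2.7, 1.64]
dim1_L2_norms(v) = [2.79, 1.73, 2.2]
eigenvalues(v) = [(2.14+0j), (-1.51+0.88j), (-1.51-0.88j)]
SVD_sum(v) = [[-1.58, 1.78, 0.60], [-0.86, 0.97, 0.33], [1.02, -1.15, -0.39]] + [[-0.66,-0.85,0.79], [0.36,0.47,-0.43], [-0.72,-0.92,0.85]] + [[0.06,0.03,0.09], [-0.47,-0.21,-0.62], [-0.30,-0.13,-0.40]]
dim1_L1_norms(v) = [4.6, 2.93, 2.27]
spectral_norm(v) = 3.21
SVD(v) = [[-0.76, -0.64, 0.11],[-0.42, 0.35, -0.84],[0.49, -0.69, -0.53]] @ diag([3.2085945274414183, 2.0961393665399344, 0.9664993091122952]) @ [[0.64, -0.73, -0.24], [0.5, 0.64, -0.59], [0.58, 0.26, 0.77]]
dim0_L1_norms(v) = [3.14, 4.39, 2.27]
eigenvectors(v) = [[-0.10+0.00j, -0.84+0.00j, (-0.84-0j)], [0.68+0.00j, (-0.29-0.19j), -0.29+0.19j], [(-0.72+0j), -0.19-0.38j, -0.19+0.38j]]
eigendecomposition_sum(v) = [[0.04+0.00j, (-0.19+0j), (0.1+0j)],[(-0.31+0j), 1.36+0.00j, -0.70-0.00j],[0.32+0.00j, (-1.44+0j), (0.74+0j)]] + [[-1.11-0.20j, 0.57+1.14j, 0.69+1.10j], [(-0.33-0.32j), -0.06+0.52j, -0.02+0.53j], [-0.16-0.54j, (-0.38+0.52j), -0.33+0.56j]] + [[(-1.11+0.2j), 0.57-1.14j, 0.69-1.10j], [(-0.33+0.32j), (-0.06-0.52j), -0.02-0.53j], [(-0.16+0.54j), -0.38-0.52j, (-0.33-0.56j)]]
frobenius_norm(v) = 3.95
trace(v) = -0.87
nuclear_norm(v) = 6.27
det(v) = 6.50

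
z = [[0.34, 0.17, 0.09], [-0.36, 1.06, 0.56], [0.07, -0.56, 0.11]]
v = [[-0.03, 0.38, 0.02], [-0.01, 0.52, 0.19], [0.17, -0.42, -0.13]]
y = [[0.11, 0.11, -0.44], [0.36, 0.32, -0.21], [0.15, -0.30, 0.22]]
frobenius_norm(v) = 0.82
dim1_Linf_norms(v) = [0.38, 0.52, 0.42]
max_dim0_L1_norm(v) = 1.32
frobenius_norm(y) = 0.81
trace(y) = 0.65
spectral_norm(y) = 0.69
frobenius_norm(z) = 1.43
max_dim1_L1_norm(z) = 1.98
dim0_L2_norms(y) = [0.41, 0.45, 0.53]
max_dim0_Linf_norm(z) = 1.06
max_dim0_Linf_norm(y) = 0.44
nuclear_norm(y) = 1.28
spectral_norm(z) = 1.34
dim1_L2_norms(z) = [0.39, 1.25, 0.57]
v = y @ z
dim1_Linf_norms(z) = [0.34, 1.06, 0.56]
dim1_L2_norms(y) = [0.47, 0.53, 0.4]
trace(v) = 0.36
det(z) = 0.17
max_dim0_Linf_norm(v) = 0.52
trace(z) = 1.51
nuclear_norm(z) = 2.06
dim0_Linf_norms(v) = [0.17, 0.52, 0.19]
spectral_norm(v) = 0.81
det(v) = 0.01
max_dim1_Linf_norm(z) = 1.06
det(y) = 0.06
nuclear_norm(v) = 1.03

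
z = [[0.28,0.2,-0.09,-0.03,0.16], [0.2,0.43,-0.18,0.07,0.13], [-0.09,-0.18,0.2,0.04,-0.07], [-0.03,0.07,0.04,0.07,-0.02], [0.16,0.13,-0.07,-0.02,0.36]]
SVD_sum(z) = [[0.18, 0.24, -0.13, 0.00, 0.17],[0.24, 0.33, -0.17, 0.01, 0.23],[-0.13, -0.17, 0.09, -0.0, -0.12],[0.00, 0.01, -0.00, 0.00, 0.00],[0.17, 0.23, -0.12, 0.00, 0.16]] + [[0.01, -0.03, 0.01, -0.01, 0.04], [-0.03, 0.08, -0.03, 0.03, -0.12], [0.01, -0.03, 0.01, -0.01, 0.05], [-0.01, 0.03, -0.01, 0.01, -0.05], [0.04, -0.12, 0.05, -0.05, 0.17]] + [[0.01, -0.01, -0.03, -0.02, -0.01], [-0.01, 0.02, 0.03, 0.03, 0.01], [-0.03, 0.03, 0.06, 0.06, 0.03], [-0.02, 0.03, 0.06, 0.05, 0.03], [-0.01, 0.01, 0.03, 0.03, 0.01]] + [[0.08, -0.01, 0.05, 0.0, -0.04], [-0.01, 0.0, -0.00, -0.0, 0.00], [0.05, -0.0, 0.03, 0.0, -0.02], [0.0, -0.0, 0.0, 0.00, -0.0], [-0.04, 0.00, -0.02, -0.0, 0.02]] + [[0.00, -0.0, -0.00, 0.0, 0.0], [-0.0, 0.0, 0.00, -0.00, -0.00], [-0.0, 0.00, 0.0, -0.0, -0.00], [0.0, -0.00, -0.0, 0.00, 0.00], [0.0, -0.0, -0.00, 0.00, 0.0]]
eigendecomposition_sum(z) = [[0.18, 0.24, -0.13, 0.00, 0.17], [0.24, 0.33, -0.17, 0.01, 0.23], [-0.13, -0.17, 0.09, -0.0, -0.12], [0.00, 0.01, -0.0, 0.0, 0.00], [0.17, 0.23, -0.12, 0.0, 0.16]] + [[0.00,-0.0,-0.00,0.0,0.00], [-0.00,0.00,0.00,-0.0,-0.00], [-0.0,0.0,0.00,-0.00,-0.0], [0.00,-0.00,-0.00,0.0,0.00], [0.0,-0.0,-0.00,0.0,0.00]] + [[0.01, -0.03, 0.01, -0.01, 0.04], [-0.03, 0.08, -0.03, 0.03, -0.12], [0.01, -0.03, 0.01, -0.01, 0.05], [-0.01, 0.03, -0.01, 0.01, -0.05], [0.04, -0.12, 0.05, -0.05, 0.17]] + [[0.08, -0.01, 0.05, 0.00, -0.04], [-0.01, 0.00, -0.0, -0.00, 0.0], [0.05, -0.00, 0.03, 0.0, -0.02], [0.00, -0.00, 0.0, 0.0, -0.00], [-0.04, 0.00, -0.02, -0.00, 0.02]] + [[0.01, -0.01, -0.03, -0.02, -0.01], [-0.01, 0.02, 0.03, 0.03, 0.01], [-0.03, 0.03, 0.06, 0.06, 0.03], [-0.02, 0.03, 0.06, 0.05, 0.03], [-0.01, 0.01, 0.03, 0.03, 0.01]]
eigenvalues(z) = [0.76, 0.0, 0.29, 0.13, 0.15]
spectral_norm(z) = 0.76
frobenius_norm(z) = 0.84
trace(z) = 1.34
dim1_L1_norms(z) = [0.76, 1.01, 0.58, 0.23, 0.74]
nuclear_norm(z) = 1.34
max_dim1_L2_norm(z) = 0.53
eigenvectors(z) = [[-0.49, -0.24, -0.16, 0.78, -0.26],[-0.66, 0.42, 0.54, -0.06, 0.32],[0.34, 0.42, -0.22, 0.51, 0.63],[-0.01, -0.77, 0.22, 0.0, 0.6],[-0.46, -0.00, -0.76, -0.36, 0.27]]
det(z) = 0.00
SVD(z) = [[-0.49, 0.16, -0.26, -0.78, -0.24],[-0.66, -0.54, 0.32, 0.06, 0.42],[0.34, 0.22, 0.63, -0.51, 0.42],[-0.01, -0.22, 0.6, -0.0, -0.77],[-0.46, 0.76, 0.27, 0.36, -0.00]] @ diag([0.7648358482911651, 0.288211850847797, 0.15362874354434738, 0.1325050694662087, 0.0008184878504817429]) @ [[-0.49,-0.66,0.34,-0.01,-0.46], [0.16,-0.54,0.22,-0.22,0.76], [-0.26,0.32,0.63,0.60,0.27], [-0.78,0.06,-0.51,-0.0,0.36], [-0.24,0.42,0.42,-0.77,-0.0]]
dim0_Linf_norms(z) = [0.28, 0.43, 0.2, 0.07, 0.36]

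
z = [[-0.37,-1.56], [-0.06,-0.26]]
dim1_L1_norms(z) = [1.93, 0.32]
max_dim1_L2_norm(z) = 1.6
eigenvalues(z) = [-0.63, -0.0]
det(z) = 0.00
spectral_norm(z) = 1.63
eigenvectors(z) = [[-0.99, 0.97], [-0.16, -0.23]]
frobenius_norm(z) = 1.63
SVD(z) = [[-0.99, -0.16], [-0.16, 0.99]] @ diag([1.6253299483610317, 0.001599675193717938]) @ [[0.23, 0.97], [0.97, -0.23]]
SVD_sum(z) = [[-0.37,-1.56], [-0.06,-0.26]] + [[-0.00, 0.0], [0.0, -0.0]]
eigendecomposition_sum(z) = [[-0.37, -1.57], [-0.06, -0.26]] + [[-0.0, 0.01], [0.0, -0.0]]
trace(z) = -0.63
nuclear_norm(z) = 1.63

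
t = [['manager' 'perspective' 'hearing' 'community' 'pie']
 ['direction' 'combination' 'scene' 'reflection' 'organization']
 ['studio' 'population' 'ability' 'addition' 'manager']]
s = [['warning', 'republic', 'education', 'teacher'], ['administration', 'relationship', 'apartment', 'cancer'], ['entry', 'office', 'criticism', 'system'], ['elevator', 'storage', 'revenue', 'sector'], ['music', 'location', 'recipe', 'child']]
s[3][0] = 'elevator'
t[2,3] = 'addition'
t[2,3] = 'addition'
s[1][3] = 'cancer'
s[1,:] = ['administration', 'relationship', 'apartment', 'cancer']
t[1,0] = 'direction'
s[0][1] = 'republic'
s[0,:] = ['warning', 'republic', 'education', 'teacher']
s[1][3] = 'cancer'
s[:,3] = ['teacher', 'cancer', 'system', 'sector', 'child']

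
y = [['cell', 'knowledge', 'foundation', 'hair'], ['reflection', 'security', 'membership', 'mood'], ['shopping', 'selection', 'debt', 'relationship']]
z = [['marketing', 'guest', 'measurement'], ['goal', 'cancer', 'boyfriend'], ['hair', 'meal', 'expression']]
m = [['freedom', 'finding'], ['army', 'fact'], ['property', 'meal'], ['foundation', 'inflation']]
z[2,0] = 'hair'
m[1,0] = 'army'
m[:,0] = ['freedom', 'army', 'property', 'foundation']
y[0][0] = 'cell'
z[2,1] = 'meal'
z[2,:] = ['hair', 'meal', 'expression']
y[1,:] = ['reflection', 'security', 'membership', 'mood']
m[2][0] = 'property'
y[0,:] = ['cell', 'knowledge', 'foundation', 'hair']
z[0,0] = 'marketing'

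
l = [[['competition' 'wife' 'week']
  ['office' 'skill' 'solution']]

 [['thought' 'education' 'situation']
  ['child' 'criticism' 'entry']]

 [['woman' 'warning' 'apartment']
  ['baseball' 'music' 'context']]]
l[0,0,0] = 'competition'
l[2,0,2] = 'apartment'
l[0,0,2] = 'week'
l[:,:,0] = [['competition', 'office'], ['thought', 'child'], ['woman', 'baseball']]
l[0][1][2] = 'solution'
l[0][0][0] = 'competition'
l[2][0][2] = 'apartment'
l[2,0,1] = 'warning'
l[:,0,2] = ['week', 'situation', 'apartment']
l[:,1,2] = ['solution', 'entry', 'context']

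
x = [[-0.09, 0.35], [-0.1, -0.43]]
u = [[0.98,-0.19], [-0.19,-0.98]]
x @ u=[[-0.15, -0.33],[-0.02, 0.44]]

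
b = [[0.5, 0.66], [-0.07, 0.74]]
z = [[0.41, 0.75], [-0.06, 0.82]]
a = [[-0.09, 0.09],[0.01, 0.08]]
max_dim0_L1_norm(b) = 1.4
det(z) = 0.38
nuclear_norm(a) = 0.20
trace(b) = 1.24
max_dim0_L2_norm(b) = 0.99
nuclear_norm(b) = 1.44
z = a + b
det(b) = 0.42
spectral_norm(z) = 1.14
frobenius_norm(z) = 1.19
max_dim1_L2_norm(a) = 0.13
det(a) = -0.01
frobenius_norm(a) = 0.15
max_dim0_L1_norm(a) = 0.17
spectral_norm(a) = 0.14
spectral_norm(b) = 1.04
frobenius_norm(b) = 1.11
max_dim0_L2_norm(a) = 0.12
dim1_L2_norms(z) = [0.85, 0.82]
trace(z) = 1.23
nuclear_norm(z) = 1.47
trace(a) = -0.01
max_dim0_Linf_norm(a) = 0.09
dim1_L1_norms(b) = [1.16, 0.81]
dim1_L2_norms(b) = [0.83, 0.74]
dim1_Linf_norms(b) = [0.66, 0.74]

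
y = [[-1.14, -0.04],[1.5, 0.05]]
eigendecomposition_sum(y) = [[-1.14, -0.04],[1.50, 0.05]] + [[0.00, 0.00], [-0.00, -0.00]]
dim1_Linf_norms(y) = [1.14, 1.5]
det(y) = 0.00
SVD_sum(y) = [[-1.14,-0.04], [1.5,0.05]] + [[0.0, -0.00], [0.00, -0.0]]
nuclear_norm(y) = 1.89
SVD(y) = [[-0.61, 0.8], [0.8, 0.61]] @ diag([1.8851253187590762, 0.0015914061363171404]) @ [[1.00,0.03], [0.03,-1.0]]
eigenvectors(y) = [[-0.6, 0.04],[0.8, -1.0]]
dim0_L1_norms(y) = [2.64, 0.09]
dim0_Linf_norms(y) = [1.5, 0.05]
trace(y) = -1.09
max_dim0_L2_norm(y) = 1.88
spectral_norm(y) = 1.89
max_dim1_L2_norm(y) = 1.5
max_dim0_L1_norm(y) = 2.64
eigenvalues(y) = [-1.09, -0.0]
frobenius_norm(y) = 1.89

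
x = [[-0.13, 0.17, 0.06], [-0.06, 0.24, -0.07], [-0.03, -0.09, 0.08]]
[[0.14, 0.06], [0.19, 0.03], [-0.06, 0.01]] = x @ [[-0.24, 0.09], [0.68, 0.28], [-0.13, 0.46]]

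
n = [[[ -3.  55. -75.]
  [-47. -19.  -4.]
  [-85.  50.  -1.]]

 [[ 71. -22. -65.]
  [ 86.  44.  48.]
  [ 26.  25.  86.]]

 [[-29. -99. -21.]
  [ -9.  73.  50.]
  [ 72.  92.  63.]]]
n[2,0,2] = -21.0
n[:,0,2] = [-75.0, -65.0, -21.0]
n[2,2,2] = 63.0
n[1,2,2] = 86.0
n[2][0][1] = -99.0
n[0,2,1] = 50.0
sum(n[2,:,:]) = 192.0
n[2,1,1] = 73.0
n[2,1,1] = 73.0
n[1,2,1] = 25.0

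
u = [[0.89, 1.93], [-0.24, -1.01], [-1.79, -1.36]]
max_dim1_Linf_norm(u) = 1.93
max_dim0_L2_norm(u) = 2.57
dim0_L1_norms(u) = [2.92, 4.3]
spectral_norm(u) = 3.15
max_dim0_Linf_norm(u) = 1.93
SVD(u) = [[-0.66,0.52], [0.3,-0.48], [0.69,0.71]] @ diag([3.1462112022508917, 0.8658839823157588]) @ [[-0.60,  -0.8], [-0.80,  0.60]]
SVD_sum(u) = [[1.25, 1.66], [-0.57, -0.76], [-1.3, -1.73]] + [[-0.36, 0.27], [0.33, -0.25], [-0.49, 0.37]]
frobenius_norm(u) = 3.26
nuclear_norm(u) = 4.01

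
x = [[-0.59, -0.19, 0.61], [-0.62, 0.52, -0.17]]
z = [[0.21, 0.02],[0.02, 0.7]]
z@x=[[-0.14, -0.03, 0.12], [-0.45, 0.36, -0.11]]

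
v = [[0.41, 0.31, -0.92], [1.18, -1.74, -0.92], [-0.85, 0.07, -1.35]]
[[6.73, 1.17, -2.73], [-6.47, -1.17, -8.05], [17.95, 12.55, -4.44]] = v @ [[-6.61, -7.06, -0.36], [3.96, -1.51, 2.46], [-8.93, -4.93, 3.64]]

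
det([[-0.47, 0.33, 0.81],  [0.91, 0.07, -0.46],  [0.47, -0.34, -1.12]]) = 0.098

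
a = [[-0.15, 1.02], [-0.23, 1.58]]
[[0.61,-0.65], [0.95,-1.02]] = a @[[-0.14, -1.69], [0.58, -0.89]]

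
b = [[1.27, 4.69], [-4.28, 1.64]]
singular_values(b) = [4.99, 4.44]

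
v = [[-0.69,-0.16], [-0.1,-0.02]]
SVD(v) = [[-0.99, -0.14], [-0.14, 0.99]] @ diag([0.7156050227230901, 0.003074321630147797]) @ [[0.97, 0.23], [-0.23, 0.97]]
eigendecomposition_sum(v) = [[-0.69, -0.16],[-0.10, -0.02]] + [[0.0, -0.00], [-0.00, 0.00]]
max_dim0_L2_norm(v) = 0.7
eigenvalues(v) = [-0.71, 0.0]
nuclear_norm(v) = 0.72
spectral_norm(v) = 0.72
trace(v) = -0.71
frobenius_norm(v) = 0.72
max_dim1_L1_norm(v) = 0.85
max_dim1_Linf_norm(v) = 0.69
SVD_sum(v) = [[-0.69, -0.16], [-0.1, -0.02]] + [[0.0, -0.00],[-0.00, 0.0]]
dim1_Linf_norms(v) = [0.69, 0.1]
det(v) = -0.00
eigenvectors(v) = [[-0.99, 0.22],[-0.14, -0.97]]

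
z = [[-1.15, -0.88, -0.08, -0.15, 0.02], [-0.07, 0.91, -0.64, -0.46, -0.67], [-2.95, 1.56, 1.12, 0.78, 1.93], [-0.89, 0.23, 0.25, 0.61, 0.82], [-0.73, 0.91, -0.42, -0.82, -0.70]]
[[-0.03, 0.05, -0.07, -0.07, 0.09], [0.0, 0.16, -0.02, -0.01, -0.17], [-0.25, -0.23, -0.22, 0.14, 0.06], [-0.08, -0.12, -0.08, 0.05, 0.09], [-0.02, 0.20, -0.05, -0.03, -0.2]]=z@[[0.04,  -0.04,  0.07,  0.01,  -0.01],[-0.02,  0.01,  -0.01,  0.05,  -0.1],[0.02,  -0.05,  0.03,  0.05,  -0.01],[0.02,  -0.05,  -0.02,  0.07,  0.1],[-0.07,  -0.14,  -0.01,  -0.01,  0.06]]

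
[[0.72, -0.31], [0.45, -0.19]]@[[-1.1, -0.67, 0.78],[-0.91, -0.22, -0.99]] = [[-0.51, -0.41, 0.87], [-0.32, -0.26, 0.54]]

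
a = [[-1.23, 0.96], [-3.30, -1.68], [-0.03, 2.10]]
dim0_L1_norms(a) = [4.56, 4.74]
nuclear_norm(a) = 6.22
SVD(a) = [[-0.14, 0.63],[-0.95, 0.13],[0.28, 0.77]] @ diag([3.882712059133315, 2.3414412369010535]) @ [[0.85, 0.53], [-0.53, 0.85]]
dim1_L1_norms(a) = [2.19, 4.98, 2.13]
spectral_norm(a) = 3.88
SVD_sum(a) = [[-0.46, -0.28], [-3.13, -1.95], [0.92, 0.57]] + [[-0.77, 1.24], [-0.17, 0.27], [-0.95, 1.53]]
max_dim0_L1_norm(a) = 4.74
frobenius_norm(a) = 4.53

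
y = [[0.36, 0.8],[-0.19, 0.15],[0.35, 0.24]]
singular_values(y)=[0.95, 0.31]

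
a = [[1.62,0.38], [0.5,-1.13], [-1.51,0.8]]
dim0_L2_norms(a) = [2.27, 1.44]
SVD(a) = [[-0.6, 0.67],[-0.35, -0.71],[0.72, 0.22]] @ diag([2.3536399633704486, 1.2946732880636542]) @ [[-0.95,0.32],[0.32,0.95]]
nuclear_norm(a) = 3.65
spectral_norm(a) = 2.35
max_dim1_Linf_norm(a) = 1.62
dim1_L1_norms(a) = [2.0, 1.63, 2.31]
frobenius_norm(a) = 2.69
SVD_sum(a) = [[1.34, -0.45], [0.79, -0.26], [-1.60, 0.53]] + [[0.28, 0.83],[-0.29, -0.87],[0.09, 0.27]]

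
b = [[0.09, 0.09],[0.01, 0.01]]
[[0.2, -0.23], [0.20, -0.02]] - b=[[0.11, -0.32], [0.19, -0.03]]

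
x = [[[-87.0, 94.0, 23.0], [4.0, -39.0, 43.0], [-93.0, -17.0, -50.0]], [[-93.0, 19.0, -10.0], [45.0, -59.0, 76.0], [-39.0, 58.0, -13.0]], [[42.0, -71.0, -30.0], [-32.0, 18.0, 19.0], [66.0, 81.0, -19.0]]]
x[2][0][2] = -30.0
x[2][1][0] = -32.0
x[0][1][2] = 43.0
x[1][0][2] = -10.0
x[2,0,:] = [42.0, -71.0, -30.0]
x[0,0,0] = -87.0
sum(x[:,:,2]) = 39.0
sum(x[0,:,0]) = -176.0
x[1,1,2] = 76.0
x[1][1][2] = 76.0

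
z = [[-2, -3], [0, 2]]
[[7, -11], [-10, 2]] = z @ [[4, 4], [-5, 1]]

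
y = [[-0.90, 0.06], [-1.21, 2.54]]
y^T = [[-0.9,-1.21], [0.06,2.54]]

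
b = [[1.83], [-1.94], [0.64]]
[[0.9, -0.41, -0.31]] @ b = [[2.24]]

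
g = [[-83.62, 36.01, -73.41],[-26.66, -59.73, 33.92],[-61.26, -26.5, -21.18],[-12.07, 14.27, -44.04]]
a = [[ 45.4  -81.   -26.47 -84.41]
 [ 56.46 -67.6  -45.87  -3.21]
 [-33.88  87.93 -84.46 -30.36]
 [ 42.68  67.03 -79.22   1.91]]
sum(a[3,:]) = 32.400000000000006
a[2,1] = 87.93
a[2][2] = -84.46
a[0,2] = -26.47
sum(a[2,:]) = -60.76999999999999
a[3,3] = 1.91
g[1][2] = 33.92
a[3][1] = 67.03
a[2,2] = -84.46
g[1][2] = 33.92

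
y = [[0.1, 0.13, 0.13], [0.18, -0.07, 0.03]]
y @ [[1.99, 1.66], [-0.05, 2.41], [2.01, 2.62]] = [[0.45,  0.82], [0.42,  0.21]]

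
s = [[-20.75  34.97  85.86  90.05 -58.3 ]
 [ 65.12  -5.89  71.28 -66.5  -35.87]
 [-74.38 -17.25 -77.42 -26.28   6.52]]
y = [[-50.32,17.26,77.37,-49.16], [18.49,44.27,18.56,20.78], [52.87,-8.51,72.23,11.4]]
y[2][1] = -8.51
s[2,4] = 6.52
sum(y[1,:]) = 102.10000000000001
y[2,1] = -8.51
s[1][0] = 65.12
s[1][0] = 65.12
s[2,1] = -17.25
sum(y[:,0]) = 21.039999999999996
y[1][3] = 20.78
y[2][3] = 11.4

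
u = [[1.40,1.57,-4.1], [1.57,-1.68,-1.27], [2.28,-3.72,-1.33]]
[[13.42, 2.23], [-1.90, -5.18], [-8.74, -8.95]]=u@[[3.25, -4.58], [4.5, 0.31], [-0.44, -1.99]]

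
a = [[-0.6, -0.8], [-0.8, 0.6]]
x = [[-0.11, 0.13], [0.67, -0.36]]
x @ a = [[-0.04, 0.17], [-0.11, -0.75]]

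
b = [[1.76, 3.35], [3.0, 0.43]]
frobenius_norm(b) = 4.85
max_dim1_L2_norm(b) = 3.78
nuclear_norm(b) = 6.49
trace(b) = 2.19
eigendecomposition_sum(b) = [[2.61,2.24], [2.01,1.72]] + [[-0.85, 1.11], [0.99, -1.29]]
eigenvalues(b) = [4.33, -2.14]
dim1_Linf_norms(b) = [3.35, 3.0]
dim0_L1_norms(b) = [4.76, 3.78]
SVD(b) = [[-0.82, -0.57], [-0.57, 0.82]] @ diag([4.352790111842902, 2.1349984173864542]) @ [[-0.72,  -0.69], [0.69,  -0.72]]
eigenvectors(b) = [[0.79, -0.65],  [0.61, 0.76]]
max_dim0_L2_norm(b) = 3.48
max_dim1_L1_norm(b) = 5.11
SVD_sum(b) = [[2.60, 2.47], [1.79, 1.70]] + [[-0.84, 0.88], [1.21, -1.27]]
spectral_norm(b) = 4.35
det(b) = -9.29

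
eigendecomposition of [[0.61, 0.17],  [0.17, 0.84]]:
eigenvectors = [[-0.88, -0.47], [0.47, -0.88]]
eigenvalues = [0.52, 0.93]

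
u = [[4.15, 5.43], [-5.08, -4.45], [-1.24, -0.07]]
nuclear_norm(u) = 10.88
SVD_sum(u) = [[4.68, 4.93], [-4.63, -4.88], [-0.62, -0.66]] + [[-0.53,  0.5], [-0.45,  0.43], [-0.62,  0.59]]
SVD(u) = [[-0.71, -0.57], [0.7, -0.48], [0.09, -0.66]] @ diag([9.603040288627332, 1.280787732218064]) @ [[-0.69, -0.73], [0.73, -0.69]]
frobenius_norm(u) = 9.69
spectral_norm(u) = 9.60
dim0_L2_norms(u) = [6.68, 7.02]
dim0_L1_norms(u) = [10.47, 9.95]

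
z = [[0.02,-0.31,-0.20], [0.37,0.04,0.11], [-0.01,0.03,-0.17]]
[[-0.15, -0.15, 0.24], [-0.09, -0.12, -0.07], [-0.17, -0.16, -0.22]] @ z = [[-0.06, 0.05, -0.03],[-0.05, 0.02, 0.02],[-0.06, 0.04, 0.05]]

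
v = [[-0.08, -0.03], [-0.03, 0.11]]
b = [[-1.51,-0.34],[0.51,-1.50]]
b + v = [[-1.59, -0.37], [0.48, -1.39]]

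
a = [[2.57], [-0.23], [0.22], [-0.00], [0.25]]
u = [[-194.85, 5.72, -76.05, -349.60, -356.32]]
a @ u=[[-500.76, 14.7, -195.45, -898.47, -915.74],  [44.82, -1.32, 17.49, 80.41, 81.95],  [-42.87, 1.26, -16.73, -76.91, -78.39],  [0.00, 0.0, 0.00, 0.00, 0.0],  [-48.71, 1.43, -19.01, -87.40, -89.08]]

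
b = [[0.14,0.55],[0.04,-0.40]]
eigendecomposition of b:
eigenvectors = [[1.00, -0.69],[0.07, 0.72]]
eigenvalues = [0.18, -0.44]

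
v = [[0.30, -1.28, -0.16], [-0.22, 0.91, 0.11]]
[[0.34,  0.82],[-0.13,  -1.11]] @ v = [[-0.08, 0.31, 0.04], [0.21, -0.84, -0.10]]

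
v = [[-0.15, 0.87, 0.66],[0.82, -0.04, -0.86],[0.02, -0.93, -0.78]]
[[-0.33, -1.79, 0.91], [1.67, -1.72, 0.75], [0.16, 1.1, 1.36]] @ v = [[-1.40, -1.06, 0.61], [-1.65, 0.82, 2.0], [0.91, -1.17, -1.90]]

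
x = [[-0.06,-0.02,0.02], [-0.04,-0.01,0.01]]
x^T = [[-0.06, -0.04], [-0.02, -0.01], [0.02, 0.01]]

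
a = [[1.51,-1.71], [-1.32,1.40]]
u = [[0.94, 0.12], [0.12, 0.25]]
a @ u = [[1.21, -0.25], [-1.07, 0.19]]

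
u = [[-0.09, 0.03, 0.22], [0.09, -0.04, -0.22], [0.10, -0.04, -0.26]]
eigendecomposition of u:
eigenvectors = [[-0.54+0.00j, 0.26+0.62j, 0.26-0.62j], [(0.55+0j), (0.69+0j), (0.69-0j)], [0.63+0.00j, -0.00+0.24j, -0.00-0.24j]]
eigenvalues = [(-0.38+0j), (-0.01+0j), (-0.01-0j)]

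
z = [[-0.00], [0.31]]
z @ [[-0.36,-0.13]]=[[0.00, 0.00], [-0.11, -0.04]]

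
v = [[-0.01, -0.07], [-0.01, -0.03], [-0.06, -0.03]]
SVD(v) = [[-0.71, -0.61],[-0.34, -0.15],[-0.62, 0.78]] @ diag([0.09166882242663267, 0.045791123538459814]) @ [[0.52, 0.85], [-0.85, 0.52]]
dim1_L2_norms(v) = [0.07, 0.03, 0.07]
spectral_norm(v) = 0.09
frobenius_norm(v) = 0.10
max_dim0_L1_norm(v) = 0.13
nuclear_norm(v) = 0.14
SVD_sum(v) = [[-0.03,-0.06], [-0.02,-0.03], [-0.03,-0.05]] + [[0.02, -0.01], [0.01, -0.00], [-0.03, 0.02]]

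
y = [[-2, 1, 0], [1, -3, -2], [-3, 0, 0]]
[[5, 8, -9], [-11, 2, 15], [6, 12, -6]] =y@[[-2, -4, 2], [1, 0, -5], [3, -3, 1]]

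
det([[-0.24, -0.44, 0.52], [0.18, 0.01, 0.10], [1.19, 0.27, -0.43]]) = -0.060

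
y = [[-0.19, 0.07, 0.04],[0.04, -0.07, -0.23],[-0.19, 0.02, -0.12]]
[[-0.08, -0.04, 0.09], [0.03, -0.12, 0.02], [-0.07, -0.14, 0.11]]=y @ [[0.41, 0.51, -0.32], [0.05, 0.55, 0.61], [-0.09, 0.46, -0.34]]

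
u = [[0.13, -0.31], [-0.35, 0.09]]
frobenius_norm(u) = 0.49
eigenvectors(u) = [[0.71, 0.66],[-0.71, 0.75]]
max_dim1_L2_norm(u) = 0.36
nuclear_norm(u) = 0.66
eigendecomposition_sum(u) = [[0.23,-0.21],  [-0.23,0.21]] + [[-0.1,  -0.1], [-0.12,  -0.12]]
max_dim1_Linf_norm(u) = 0.35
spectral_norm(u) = 0.44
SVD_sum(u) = [[0.23, -0.18], [-0.26, 0.2]] + [[-0.10, -0.13], [-0.09, -0.11]]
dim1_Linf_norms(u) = [0.31, 0.35]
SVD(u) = [[-0.66, 0.75], [0.75, 0.66]] @ diag([0.4424089039713202, 0.21880210622134127]) @ [[-0.79, 0.62], [-0.62, -0.79]]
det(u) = -0.10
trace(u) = 0.22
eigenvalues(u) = [0.44, -0.22]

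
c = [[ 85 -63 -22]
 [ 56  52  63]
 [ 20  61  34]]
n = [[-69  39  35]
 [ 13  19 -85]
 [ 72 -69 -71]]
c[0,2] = -22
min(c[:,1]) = -63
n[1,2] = -85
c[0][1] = -63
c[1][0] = 56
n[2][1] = -69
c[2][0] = 20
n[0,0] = -69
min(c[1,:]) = 52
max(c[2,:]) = 61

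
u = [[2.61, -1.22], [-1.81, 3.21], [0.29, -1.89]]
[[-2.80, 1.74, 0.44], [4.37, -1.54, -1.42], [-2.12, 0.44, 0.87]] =u@[[-0.59, 0.6, -0.05],[1.03, -0.14, -0.47]]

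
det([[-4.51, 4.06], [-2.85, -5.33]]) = 35.609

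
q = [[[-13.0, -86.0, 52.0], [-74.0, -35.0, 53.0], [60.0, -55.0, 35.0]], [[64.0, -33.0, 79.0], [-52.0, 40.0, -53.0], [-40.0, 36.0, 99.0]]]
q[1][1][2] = -53.0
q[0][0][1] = -86.0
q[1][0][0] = 64.0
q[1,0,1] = -33.0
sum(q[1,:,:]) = 140.0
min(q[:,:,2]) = -53.0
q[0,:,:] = [[-13.0, -86.0, 52.0], [-74.0, -35.0, 53.0], [60.0, -55.0, 35.0]]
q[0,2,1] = -55.0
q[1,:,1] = [-33.0, 40.0, 36.0]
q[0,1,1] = -35.0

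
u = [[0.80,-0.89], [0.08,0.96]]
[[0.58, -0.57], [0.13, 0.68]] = u@[[0.8, 0.07], [0.07, 0.70]]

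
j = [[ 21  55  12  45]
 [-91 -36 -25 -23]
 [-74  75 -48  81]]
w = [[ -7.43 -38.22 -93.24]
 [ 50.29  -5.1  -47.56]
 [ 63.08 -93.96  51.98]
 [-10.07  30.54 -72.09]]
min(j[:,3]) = -23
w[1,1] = -5.1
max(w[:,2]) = 51.98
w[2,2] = 51.98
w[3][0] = -10.07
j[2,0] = -74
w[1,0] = 50.29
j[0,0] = 21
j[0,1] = 55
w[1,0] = 50.29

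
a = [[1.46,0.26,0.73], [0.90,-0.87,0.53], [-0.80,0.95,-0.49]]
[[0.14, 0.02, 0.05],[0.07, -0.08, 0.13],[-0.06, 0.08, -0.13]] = a@[[-0.01, -0.04, 0.08], [0.03, 0.09, -0.10], [0.20, 0.07, -0.05]]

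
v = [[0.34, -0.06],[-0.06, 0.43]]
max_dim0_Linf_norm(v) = 0.43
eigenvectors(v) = [[-0.89, 0.45], [-0.45, -0.89]]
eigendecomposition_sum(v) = [[0.25, 0.12], [0.12, 0.06]] + [[0.09, -0.18], [-0.18, 0.37]]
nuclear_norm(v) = 0.77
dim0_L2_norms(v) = [0.35, 0.43]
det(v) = 0.14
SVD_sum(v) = [[0.09, -0.18], [-0.18, 0.37]] + [[0.25, 0.12], [0.12, 0.06]]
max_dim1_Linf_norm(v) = 0.43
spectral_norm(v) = 0.46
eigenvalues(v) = [0.31, 0.46]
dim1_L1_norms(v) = [0.4, 0.49]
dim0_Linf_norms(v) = [0.34, 0.43]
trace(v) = 0.77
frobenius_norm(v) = 0.55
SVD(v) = [[-0.45, 0.89], [0.89, 0.45]] @ diag([0.45999999999999996, 0.31]) @ [[-0.45, 0.89], [0.89, 0.45]]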